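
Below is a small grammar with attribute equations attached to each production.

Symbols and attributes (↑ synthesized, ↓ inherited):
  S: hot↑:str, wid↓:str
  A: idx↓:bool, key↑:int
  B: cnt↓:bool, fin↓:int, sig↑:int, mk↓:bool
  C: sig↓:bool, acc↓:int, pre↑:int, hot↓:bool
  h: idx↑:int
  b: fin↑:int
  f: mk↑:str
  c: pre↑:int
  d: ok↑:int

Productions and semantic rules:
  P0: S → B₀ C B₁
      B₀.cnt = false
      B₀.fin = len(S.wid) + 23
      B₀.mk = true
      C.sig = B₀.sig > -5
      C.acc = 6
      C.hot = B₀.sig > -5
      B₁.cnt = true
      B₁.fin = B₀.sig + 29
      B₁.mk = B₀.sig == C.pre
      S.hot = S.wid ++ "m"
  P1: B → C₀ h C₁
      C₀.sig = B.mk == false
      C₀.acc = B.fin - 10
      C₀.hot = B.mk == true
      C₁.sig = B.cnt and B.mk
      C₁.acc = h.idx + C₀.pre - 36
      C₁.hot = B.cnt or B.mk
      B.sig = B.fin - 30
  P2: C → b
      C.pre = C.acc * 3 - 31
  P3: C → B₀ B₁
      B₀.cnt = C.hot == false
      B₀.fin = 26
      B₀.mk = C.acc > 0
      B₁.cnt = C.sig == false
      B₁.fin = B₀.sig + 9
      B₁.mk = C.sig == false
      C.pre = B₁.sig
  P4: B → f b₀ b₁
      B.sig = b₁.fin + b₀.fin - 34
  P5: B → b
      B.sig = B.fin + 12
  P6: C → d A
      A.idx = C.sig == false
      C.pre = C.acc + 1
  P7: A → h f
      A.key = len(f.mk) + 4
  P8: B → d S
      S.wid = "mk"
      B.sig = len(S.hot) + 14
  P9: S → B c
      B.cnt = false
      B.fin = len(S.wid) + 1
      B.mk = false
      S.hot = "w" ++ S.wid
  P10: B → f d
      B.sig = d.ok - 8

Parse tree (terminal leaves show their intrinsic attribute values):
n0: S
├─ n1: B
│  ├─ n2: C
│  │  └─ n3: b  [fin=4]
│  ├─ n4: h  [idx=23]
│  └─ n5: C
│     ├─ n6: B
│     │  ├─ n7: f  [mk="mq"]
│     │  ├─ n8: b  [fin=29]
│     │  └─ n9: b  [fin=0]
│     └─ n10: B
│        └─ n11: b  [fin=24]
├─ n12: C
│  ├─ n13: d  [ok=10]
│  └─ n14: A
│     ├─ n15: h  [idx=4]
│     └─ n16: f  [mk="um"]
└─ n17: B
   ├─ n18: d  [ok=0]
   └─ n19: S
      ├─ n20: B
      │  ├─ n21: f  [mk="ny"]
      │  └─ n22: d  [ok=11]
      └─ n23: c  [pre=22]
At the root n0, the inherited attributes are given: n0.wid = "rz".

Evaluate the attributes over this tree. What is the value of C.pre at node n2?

1. n0.wid = "rz"  [given at root]
2. n1.cnt = false  [false]
3. n1.fin = 25  [len(S.wid) + 23]
4. n1.mk = true  [true]
5. n2.sig = false  [B.mk == false]
6. n2.acc = 15  [B.fin - 10]
7. n2.hot = true  [B.mk == true]
8. n3.fin = 4  [terminal]
9. n2.pre = 14  [C.acc * 3 - 31]
10. n4.idx = 23  [terminal]
11. n5.sig = false  [B.cnt and B.mk]
12. n5.acc = 1  [h.idx + C₀.pre - 36]
13. n5.hot = true  [B.cnt or B.mk]
14. n6.cnt = false  [C.hot == false]
15. n6.fin = 26  [26]
16. n6.mk = true  [C.acc > 0]
17. n7.mk = "mq"  [terminal]
18. n8.fin = 29  [terminal]
19. n9.fin = 0  [terminal]
20. n6.sig = -5  [b₁.fin + b₀.fin - 34]
21. n10.cnt = true  [C.sig == false]
22. n10.fin = 4  [B₀.sig + 9]
23. n10.mk = true  [C.sig == false]
24. n11.fin = 24  [terminal]
25. n10.sig = 16  [B.fin + 12]
26. n5.pre = 16  [B₁.sig]
27. n1.sig = -5  [B.fin - 30]
28. n12.sig = false  [B₀.sig > -5]
29. n12.acc = 6  [6]
30. n12.hot = false  [B₀.sig > -5]
31. n13.ok = 10  [terminal]
32. n14.idx = true  [C.sig == false]
33. n15.idx = 4  [terminal]
34. n16.mk = "um"  [terminal]
35. n14.key = 6  [len(f.mk) + 4]
36. n12.pre = 7  [C.acc + 1]
37. n17.cnt = true  [true]
38. n17.fin = 24  [B₀.sig + 29]
39. n17.mk = false  [B₀.sig == C.pre]
40. n18.ok = 0  [terminal]
41. n19.wid = "mk"  ["mk"]
42. n20.cnt = false  [false]
43. n20.fin = 3  [len(S.wid) + 1]
44. n20.mk = false  [false]
45. n21.mk = "ny"  [terminal]
46. n22.ok = 11  [terminal]
47. n20.sig = 3  [d.ok - 8]
48. n23.pre = 22  [terminal]
49. n19.hot = "wmk"  ["w" ++ S.wid]
50. n17.sig = 17  [len(S.hot) + 14]
51. n0.hot = "rzm"  [S.wid ++ "m"]

14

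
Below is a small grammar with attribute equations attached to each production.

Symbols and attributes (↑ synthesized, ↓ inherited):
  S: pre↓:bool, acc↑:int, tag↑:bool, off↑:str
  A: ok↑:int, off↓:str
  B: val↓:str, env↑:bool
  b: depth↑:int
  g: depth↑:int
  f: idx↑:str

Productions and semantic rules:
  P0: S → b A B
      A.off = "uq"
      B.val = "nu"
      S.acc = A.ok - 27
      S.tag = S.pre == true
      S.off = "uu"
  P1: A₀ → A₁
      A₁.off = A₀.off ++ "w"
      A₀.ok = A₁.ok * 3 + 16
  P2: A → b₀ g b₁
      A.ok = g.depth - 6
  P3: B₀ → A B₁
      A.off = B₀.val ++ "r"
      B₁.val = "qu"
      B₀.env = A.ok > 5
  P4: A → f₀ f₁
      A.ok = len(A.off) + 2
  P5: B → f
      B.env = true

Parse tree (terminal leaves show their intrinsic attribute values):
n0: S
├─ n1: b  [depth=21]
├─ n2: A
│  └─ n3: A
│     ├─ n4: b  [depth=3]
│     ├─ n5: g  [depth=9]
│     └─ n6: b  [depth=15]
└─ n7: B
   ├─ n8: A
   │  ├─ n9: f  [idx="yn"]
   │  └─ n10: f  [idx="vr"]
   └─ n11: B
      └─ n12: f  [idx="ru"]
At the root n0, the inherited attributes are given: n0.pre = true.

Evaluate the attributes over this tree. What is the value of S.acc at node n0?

-2

1. n0.pre = true  [given at root]
2. n1.depth = 21  [terminal]
3. n2.off = "uq"  ["uq"]
4. n3.off = "uqw"  [A₀.off ++ "w"]
5. n4.depth = 3  [terminal]
6. n5.depth = 9  [terminal]
7. n6.depth = 15  [terminal]
8. n3.ok = 3  [g.depth - 6]
9. n2.ok = 25  [A₁.ok * 3 + 16]
10. n7.val = "nu"  ["nu"]
11. n8.off = "nur"  [B₀.val ++ "r"]
12. n9.idx = "yn"  [terminal]
13. n10.idx = "vr"  [terminal]
14. n8.ok = 5  [len(A.off) + 2]
15. n11.val = "qu"  ["qu"]
16. n12.idx = "ru"  [terminal]
17. n11.env = true  [true]
18. n7.env = false  [A.ok > 5]
19. n0.acc = -2  [A.ok - 27]
20. n0.tag = true  [S.pre == true]
21. n0.off = "uu"  ["uu"]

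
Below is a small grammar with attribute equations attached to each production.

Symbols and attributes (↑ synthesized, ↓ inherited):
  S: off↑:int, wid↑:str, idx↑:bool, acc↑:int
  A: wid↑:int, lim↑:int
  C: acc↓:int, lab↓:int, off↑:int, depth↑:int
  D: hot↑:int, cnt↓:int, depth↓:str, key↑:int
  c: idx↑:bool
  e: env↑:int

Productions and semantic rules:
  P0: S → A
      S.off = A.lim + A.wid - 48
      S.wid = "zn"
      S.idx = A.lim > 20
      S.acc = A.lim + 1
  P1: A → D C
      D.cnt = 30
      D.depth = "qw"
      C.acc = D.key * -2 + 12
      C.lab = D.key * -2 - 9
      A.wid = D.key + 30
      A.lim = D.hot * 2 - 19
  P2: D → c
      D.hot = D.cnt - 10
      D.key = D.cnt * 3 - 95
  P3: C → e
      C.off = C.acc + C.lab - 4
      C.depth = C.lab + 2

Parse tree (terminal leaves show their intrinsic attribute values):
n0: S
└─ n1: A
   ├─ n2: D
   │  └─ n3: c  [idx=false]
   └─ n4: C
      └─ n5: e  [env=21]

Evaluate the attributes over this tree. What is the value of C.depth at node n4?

3

1. n2.cnt = 30  [30]
2. n2.depth = "qw"  ["qw"]
3. n3.idx = false  [terminal]
4. n2.hot = 20  [D.cnt - 10]
5. n2.key = -5  [D.cnt * 3 - 95]
6. n4.acc = 22  [D.key * -2 + 12]
7. n4.lab = 1  [D.key * -2 - 9]
8. n5.env = 21  [terminal]
9. n4.off = 19  [C.acc + C.lab - 4]
10. n4.depth = 3  [C.lab + 2]
11. n1.wid = 25  [D.key + 30]
12. n1.lim = 21  [D.hot * 2 - 19]
13. n0.off = -2  [A.lim + A.wid - 48]
14. n0.wid = "zn"  ["zn"]
15. n0.idx = true  [A.lim > 20]
16. n0.acc = 22  [A.lim + 1]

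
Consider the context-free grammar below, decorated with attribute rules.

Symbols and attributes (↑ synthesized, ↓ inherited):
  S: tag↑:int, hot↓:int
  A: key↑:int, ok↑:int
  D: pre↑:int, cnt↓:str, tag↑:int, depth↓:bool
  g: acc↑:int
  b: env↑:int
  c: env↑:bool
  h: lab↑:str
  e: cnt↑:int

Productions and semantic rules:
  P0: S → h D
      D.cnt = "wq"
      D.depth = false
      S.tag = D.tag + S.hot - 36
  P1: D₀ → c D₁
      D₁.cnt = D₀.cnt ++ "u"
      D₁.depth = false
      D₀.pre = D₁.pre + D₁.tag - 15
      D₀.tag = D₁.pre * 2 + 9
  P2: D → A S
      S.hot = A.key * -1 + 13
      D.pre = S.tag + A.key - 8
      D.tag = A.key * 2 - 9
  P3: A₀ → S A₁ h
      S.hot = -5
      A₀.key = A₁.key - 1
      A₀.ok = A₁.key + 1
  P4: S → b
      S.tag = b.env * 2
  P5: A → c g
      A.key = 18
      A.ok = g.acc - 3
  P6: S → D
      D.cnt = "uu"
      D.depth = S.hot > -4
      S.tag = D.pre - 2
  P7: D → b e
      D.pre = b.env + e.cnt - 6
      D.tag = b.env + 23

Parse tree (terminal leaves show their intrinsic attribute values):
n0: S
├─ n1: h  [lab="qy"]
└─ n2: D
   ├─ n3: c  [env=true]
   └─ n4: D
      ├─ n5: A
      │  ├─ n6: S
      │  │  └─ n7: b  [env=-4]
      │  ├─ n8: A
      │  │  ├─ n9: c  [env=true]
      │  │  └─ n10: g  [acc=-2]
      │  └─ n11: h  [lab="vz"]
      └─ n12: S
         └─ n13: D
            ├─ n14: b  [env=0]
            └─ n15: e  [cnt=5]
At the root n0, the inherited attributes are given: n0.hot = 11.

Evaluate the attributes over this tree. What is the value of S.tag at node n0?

-4

1. n0.hot = 11  [given at root]
2. n1.lab = "qy"  [terminal]
3. n2.cnt = "wq"  ["wq"]
4. n2.depth = false  [false]
5. n3.env = true  [terminal]
6. n4.cnt = "wqu"  [D₀.cnt ++ "u"]
7. n4.depth = false  [false]
8. n6.hot = -5  [-5]
9. n7.env = -4  [terminal]
10. n6.tag = -8  [b.env * 2]
11. n9.env = true  [terminal]
12. n10.acc = -2  [terminal]
13. n8.key = 18  [18]
14. n8.ok = -5  [g.acc - 3]
15. n11.lab = "vz"  [terminal]
16. n5.key = 17  [A₁.key - 1]
17. n5.ok = 19  [A₁.key + 1]
18. n12.hot = -4  [A.key * -1 + 13]
19. n13.cnt = "uu"  ["uu"]
20. n13.depth = false  [S.hot > -4]
21. n14.env = 0  [terminal]
22. n15.cnt = 5  [terminal]
23. n13.pre = -1  [b.env + e.cnt - 6]
24. n13.tag = 23  [b.env + 23]
25. n12.tag = -3  [D.pre - 2]
26. n4.pre = 6  [S.tag + A.key - 8]
27. n4.tag = 25  [A.key * 2 - 9]
28. n2.pre = 16  [D₁.pre + D₁.tag - 15]
29. n2.tag = 21  [D₁.pre * 2 + 9]
30. n0.tag = -4  [D.tag + S.hot - 36]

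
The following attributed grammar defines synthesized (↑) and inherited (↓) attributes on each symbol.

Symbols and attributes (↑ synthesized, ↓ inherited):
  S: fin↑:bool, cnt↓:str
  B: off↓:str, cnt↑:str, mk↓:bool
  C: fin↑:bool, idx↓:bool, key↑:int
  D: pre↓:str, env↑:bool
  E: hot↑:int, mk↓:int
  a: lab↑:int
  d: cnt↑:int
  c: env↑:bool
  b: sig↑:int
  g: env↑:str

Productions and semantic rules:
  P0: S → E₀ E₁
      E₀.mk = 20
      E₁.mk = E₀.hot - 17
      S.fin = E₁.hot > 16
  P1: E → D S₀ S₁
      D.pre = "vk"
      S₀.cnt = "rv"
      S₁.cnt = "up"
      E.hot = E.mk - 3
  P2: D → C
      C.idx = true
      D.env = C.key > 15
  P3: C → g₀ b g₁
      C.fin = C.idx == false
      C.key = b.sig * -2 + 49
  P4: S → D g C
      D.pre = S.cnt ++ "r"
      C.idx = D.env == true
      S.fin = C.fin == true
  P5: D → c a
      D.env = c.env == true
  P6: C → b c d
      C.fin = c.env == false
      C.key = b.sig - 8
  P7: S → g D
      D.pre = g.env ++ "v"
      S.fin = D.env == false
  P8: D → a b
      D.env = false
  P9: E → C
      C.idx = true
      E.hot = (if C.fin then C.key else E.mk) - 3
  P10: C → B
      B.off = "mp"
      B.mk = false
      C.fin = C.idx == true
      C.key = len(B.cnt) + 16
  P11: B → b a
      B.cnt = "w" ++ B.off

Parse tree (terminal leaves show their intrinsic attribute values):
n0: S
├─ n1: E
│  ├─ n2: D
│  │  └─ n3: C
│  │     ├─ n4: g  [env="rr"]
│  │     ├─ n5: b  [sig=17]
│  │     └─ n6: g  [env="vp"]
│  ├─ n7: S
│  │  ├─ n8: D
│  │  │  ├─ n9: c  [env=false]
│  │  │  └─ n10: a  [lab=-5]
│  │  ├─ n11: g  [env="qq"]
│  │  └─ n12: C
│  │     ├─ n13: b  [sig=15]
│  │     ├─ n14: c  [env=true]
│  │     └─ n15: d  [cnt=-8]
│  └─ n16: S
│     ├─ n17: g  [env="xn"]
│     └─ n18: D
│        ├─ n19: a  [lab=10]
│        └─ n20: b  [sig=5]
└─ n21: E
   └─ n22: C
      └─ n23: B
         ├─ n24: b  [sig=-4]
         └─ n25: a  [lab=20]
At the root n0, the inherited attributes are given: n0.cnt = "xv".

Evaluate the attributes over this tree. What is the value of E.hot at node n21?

16

1. n0.cnt = "xv"  [given at root]
2. n1.mk = 20  [20]
3. n2.pre = "vk"  ["vk"]
4. n3.idx = true  [true]
5. n4.env = "rr"  [terminal]
6. n5.sig = 17  [terminal]
7. n6.env = "vp"  [terminal]
8. n3.fin = false  [C.idx == false]
9. n3.key = 15  [b.sig * -2 + 49]
10. n2.env = false  [C.key > 15]
11. n7.cnt = "rv"  ["rv"]
12. n8.pre = "rvr"  [S.cnt ++ "r"]
13. n9.env = false  [terminal]
14. n10.lab = -5  [terminal]
15. n8.env = false  [c.env == true]
16. n11.env = "qq"  [terminal]
17. n12.idx = false  [D.env == true]
18. n13.sig = 15  [terminal]
19. n14.env = true  [terminal]
20. n15.cnt = -8  [terminal]
21. n12.fin = false  [c.env == false]
22. n12.key = 7  [b.sig - 8]
23. n7.fin = false  [C.fin == true]
24. n16.cnt = "up"  ["up"]
25. n17.env = "xn"  [terminal]
26. n18.pre = "xnv"  [g.env ++ "v"]
27. n19.lab = 10  [terminal]
28. n20.sig = 5  [terminal]
29. n18.env = false  [false]
30. n16.fin = true  [D.env == false]
31. n1.hot = 17  [E.mk - 3]
32. n21.mk = 0  [E₀.hot - 17]
33. n22.idx = true  [true]
34. n23.off = "mp"  ["mp"]
35. n23.mk = false  [false]
36. n24.sig = -4  [terminal]
37. n25.lab = 20  [terminal]
38. n23.cnt = "wmp"  ["w" ++ B.off]
39. n22.fin = true  [C.idx == true]
40. n22.key = 19  [len(B.cnt) + 16]
41. n21.hot = 16  [(if C.fin then C.key else E.mk) - 3]
42. n0.fin = false  [E₁.hot > 16]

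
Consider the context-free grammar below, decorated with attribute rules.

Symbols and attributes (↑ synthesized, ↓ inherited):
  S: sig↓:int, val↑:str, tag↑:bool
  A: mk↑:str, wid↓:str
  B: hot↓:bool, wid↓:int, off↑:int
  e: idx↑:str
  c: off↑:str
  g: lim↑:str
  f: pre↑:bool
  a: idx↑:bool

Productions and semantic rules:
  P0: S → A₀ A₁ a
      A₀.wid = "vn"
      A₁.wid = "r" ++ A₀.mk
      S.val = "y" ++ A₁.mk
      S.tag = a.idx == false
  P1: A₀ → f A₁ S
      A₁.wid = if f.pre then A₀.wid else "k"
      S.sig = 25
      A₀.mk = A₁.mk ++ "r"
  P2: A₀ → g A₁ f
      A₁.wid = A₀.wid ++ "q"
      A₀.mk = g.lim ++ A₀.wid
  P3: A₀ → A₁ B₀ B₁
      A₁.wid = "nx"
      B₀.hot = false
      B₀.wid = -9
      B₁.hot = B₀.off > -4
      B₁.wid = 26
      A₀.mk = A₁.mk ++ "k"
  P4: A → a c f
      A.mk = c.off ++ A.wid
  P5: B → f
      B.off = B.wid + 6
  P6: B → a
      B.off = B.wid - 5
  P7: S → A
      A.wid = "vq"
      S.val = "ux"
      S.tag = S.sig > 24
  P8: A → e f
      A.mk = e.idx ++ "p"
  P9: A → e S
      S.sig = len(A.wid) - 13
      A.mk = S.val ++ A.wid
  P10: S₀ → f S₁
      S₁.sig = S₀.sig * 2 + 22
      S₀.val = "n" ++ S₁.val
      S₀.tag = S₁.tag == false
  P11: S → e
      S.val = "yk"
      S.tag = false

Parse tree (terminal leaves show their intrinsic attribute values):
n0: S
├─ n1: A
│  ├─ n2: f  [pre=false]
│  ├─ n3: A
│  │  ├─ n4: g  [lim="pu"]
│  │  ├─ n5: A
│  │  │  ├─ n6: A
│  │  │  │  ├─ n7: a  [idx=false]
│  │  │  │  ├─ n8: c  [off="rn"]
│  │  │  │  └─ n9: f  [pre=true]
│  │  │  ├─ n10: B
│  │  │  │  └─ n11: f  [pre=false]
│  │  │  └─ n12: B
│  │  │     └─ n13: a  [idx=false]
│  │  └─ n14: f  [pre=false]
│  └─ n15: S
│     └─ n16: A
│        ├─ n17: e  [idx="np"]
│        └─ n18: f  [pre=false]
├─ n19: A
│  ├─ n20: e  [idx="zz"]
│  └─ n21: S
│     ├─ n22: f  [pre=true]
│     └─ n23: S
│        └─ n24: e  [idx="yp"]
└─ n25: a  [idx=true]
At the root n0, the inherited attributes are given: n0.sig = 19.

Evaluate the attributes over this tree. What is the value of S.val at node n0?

1. n0.sig = 19  [given at root]
2. n1.wid = "vn"  ["vn"]
3. n2.pre = false  [terminal]
4. n3.wid = "k"  [if f.pre then A₀.wid else "k"]
5. n4.lim = "pu"  [terminal]
6. n5.wid = "kq"  [A₀.wid ++ "q"]
7. n6.wid = "nx"  ["nx"]
8. n7.idx = false  [terminal]
9. n8.off = "rn"  [terminal]
10. n9.pre = true  [terminal]
11. n6.mk = "rnnx"  [c.off ++ A.wid]
12. n10.hot = false  [false]
13. n10.wid = -9  [-9]
14. n11.pre = false  [terminal]
15. n10.off = -3  [B.wid + 6]
16. n12.hot = true  [B₀.off > -4]
17. n12.wid = 26  [26]
18. n13.idx = false  [terminal]
19. n12.off = 21  [B.wid - 5]
20. n5.mk = "rnnxk"  [A₁.mk ++ "k"]
21. n14.pre = false  [terminal]
22. n3.mk = "puk"  [g.lim ++ A₀.wid]
23. n15.sig = 25  [25]
24. n16.wid = "vq"  ["vq"]
25. n17.idx = "np"  [terminal]
26. n18.pre = false  [terminal]
27. n16.mk = "npp"  [e.idx ++ "p"]
28. n15.val = "ux"  ["ux"]
29. n15.tag = true  [S.sig > 24]
30. n1.mk = "pukr"  [A₁.mk ++ "r"]
31. n19.wid = "rpukr"  ["r" ++ A₀.mk]
32. n20.idx = "zz"  [terminal]
33. n21.sig = -8  [len(A.wid) - 13]
34. n22.pre = true  [terminal]
35. n23.sig = 6  [S₀.sig * 2 + 22]
36. n24.idx = "yp"  [terminal]
37. n23.val = "yk"  ["yk"]
38. n23.tag = false  [false]
39. n21.val = "nyk"  ["n" ++ S₁.val]
40. n21.tag = true  [S₁.tag == false]
41. n19.mk = "nykrpukr"  [S.val ++ A.wid]
42. n25.idx = true  [terminal]
43. n0.val = "ynykrpukr"  ["y" ++ A₁.mk]
44. n0.tag = false  [a.idx == false]

"ynykrpukr"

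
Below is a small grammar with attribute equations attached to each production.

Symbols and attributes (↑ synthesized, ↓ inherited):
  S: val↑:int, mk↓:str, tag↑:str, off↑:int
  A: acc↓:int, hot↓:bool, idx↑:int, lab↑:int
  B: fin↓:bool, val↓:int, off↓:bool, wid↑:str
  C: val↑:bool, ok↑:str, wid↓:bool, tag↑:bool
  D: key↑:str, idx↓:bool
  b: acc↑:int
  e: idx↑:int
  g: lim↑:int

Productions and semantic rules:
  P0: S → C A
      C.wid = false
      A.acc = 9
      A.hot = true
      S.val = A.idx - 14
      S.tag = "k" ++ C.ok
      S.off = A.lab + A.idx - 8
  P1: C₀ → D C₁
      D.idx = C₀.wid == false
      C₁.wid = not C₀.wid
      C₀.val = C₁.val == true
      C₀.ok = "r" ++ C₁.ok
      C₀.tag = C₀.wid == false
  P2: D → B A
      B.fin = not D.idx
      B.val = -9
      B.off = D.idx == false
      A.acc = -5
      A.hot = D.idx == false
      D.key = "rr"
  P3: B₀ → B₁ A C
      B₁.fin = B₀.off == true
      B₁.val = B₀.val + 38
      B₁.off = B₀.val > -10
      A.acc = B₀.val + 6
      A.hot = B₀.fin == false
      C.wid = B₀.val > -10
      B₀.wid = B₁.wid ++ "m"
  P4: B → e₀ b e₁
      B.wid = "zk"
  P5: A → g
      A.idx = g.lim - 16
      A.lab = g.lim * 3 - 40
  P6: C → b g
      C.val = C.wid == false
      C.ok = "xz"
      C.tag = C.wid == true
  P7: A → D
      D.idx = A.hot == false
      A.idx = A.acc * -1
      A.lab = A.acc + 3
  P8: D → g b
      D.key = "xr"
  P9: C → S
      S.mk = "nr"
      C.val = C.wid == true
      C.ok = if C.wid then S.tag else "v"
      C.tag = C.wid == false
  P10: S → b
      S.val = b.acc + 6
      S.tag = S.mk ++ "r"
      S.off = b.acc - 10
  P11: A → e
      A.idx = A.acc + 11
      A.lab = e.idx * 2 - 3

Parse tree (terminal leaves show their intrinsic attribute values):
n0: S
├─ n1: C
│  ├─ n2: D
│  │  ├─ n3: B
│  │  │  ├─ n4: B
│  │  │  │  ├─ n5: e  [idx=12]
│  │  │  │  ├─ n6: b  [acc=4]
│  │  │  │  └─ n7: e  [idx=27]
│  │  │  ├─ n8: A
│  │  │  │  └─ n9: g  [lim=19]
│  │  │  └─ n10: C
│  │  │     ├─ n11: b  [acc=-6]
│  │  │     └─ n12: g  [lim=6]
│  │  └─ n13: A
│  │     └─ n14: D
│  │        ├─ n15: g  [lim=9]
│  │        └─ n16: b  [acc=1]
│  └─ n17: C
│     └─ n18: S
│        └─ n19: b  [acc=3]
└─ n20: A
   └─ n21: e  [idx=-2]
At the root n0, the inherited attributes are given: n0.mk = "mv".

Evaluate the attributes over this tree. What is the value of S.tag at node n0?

1. n0.mk = "mv"  [given at root]
2. n1.wid = false  [false]
3. n2.idx = true  [C₀.wid == false]
4. n3.fin = false  [not D.idx]
5. n3.val = -9  [-9]
6. n3.off = false  [D.idx == false]
7. n4.fin = false  [B₀.off == true]
8. n4.val = 29  [B₀.val + 38]
9. n4.off = true  [B₀.val > -10]
10. n5.idx = 12  [terminal]
11. n6.acc = 4  [terminal]
12. n7.idx = 27  [terminal]
13. n4.wid = "zk"  ["zk"]
14. n8.acc = -3  [B₀.val + 6]
15. n8.hot = true  [B₀.fin == false]
16. n9.lim = 19  [terminal]
17. n8.idx = 3  [g.lim - 16]
18. n8.lab = 17  [g.lim * 3 - 40]
19. n10.wid = true  [B₀.val > -10]
20. n11.acc = -6  [terminal]
21. n12.lim = 6  [terminal]
22. n10.val = false  [C.wid == false]
23. n10.ok = "xz"  ["xz"]
24. n10.tag = true  [C.wid == true]
25. n3.wid = "zkm"  [B₁.wid ++ "m"]
26. n13.acc = -5  [-5]
27. n13.hot = false  [D.idx == false]
28. n14.idx = true  [A.hot == false]
29. n15.lim = 9  [terminal]
30. n16.acc = 1  [terminal]
31. n14.key = "xr"  ["xr"]
32. n13.idx = 5  [A.acc * -1]
33. n13.lab = -2  [A.acc + 3]
34. n2.key = "rr"  ["rr"]
35. n17.wid = true  [not C₀.wid]
36. n18.mk = "nr"  ["nr"]
37. n19.acc = 3  [terminal]
38. n18.val = 9  [b.acc + 6]
39. n18.tag = "nrr"  [S.mk ++ "r"]
40. n18.off = -7  [b.acc - 10]
41. n17.val = true  [C.wid == true]
42. n17.ok = "nrr"  [if C.wid then S.tag else "v"]
43. n17.tag = false  [C.wid == false]
44. n1.val = true  [C₁.val == true]
45. n1.ok = "rnrr"  ["r" ++ C₁.ok]
46. n1.tag = true  [C₀.wid == false]
47. n20.acc = 9  [9]
48. n20.hot = true  [true]
49. n21.idx = -2  [terminal]
50. n20.idx = 20  [A.acc + 11]
51. n20.lab = -7  [e.idx * 2 - 3]
52. n0.val = 6  [A.idx - 14]
53. n0.tag = "krnrr"  ["k" ++ C.ok]
54. n0.off = 5  [A.lab + A.idx - 8]

"krnrr"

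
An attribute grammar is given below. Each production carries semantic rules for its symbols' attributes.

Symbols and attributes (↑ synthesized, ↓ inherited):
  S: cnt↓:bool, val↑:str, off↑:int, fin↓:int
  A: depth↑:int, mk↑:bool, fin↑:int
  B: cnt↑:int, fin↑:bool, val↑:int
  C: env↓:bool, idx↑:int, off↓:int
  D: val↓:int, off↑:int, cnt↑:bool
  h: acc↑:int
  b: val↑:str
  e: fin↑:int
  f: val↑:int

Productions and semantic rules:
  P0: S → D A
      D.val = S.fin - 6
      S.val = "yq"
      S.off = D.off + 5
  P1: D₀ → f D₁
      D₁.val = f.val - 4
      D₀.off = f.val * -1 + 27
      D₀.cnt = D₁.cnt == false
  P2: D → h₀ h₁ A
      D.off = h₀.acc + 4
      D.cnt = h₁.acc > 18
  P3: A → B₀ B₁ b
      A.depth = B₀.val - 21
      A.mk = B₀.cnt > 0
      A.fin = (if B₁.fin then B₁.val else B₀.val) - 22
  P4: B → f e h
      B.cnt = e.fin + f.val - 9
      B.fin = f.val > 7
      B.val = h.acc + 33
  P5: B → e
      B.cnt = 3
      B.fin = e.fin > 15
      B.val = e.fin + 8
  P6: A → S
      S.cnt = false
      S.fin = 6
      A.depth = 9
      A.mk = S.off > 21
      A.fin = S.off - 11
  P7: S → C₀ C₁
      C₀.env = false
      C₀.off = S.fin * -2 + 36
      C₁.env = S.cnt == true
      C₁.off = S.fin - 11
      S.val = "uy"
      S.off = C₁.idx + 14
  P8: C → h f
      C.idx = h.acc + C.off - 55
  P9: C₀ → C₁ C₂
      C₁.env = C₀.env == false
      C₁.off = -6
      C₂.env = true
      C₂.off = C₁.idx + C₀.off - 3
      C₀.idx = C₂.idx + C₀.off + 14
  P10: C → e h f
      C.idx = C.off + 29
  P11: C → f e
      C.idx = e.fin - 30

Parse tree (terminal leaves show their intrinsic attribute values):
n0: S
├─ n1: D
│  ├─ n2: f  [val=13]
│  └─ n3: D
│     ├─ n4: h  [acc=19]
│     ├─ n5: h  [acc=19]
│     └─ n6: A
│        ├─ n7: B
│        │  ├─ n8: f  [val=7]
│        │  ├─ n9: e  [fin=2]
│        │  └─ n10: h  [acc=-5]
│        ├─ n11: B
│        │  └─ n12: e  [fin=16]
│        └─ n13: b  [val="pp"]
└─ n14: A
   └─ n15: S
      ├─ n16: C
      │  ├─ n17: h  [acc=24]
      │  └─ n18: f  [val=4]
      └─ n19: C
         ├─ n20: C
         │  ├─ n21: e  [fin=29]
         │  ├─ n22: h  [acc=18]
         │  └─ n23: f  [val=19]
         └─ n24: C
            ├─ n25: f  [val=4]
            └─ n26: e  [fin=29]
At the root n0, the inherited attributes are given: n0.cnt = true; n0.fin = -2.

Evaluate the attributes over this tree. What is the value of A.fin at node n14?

11

1. n0.cnt = true  [given at root]
2. n0.fin = -2  [given at root]
3. n1.val = -8  [S.fin - 6]
4. n2.val = 13  [terminal]
5. n3.val = 9  [f.val - 4]
6. n4.acc = 19  [terminal]
7. n5.acc = 19  [terminal]
8. n8.val = 7  [terminal]
9. n9.fin = 2  [terminal]
10. n10.acc = -5  [terminal]
11. n7.cnt = 0  [e.fin + f.val - 9]
12. n7.fin = false  [f.val > 7]
13. n7.val = 28  [h.acc + 33]
14. n12.fin = 16  [terminal]
15. n11.cnt = 3  [3]
16. n11.fin = true  [e.fin > 15]
17. n11.val = 24  [e.fin + 8]
18. n13.val = "pp"  [terminal]
19. n6.depth = 7  [B₀.val - 21]
20. n6.mk = false  [B₀.cnt > 0]
21. n6.fin = 2  [(if B₁.fin then B₁.val else B₀.val) - 22]
22. n3.off = 23  [h₀.acc + 4]
23. n3.cnt = true  [h₁.acc > 18]
24. n1.off = 14  [f.val * -1 + 27]
25. n1.cnt = false  [D₁.cnt == false]
26. n15.cnt = false  [false]
27. n15.fin = 6  [6]
28. n16.env = false  [false]
29. n16.off = 24  [S.fin * -2 + 36]
30. n17.acc = 24  [terminal]
31. n18.val = 4  [terminal]
32. n16.idx = -7  [h.acc + C.off - 55]
33. n19.env = false  [S.cnt == true]
34. n19.off = -5  [S.fin - 11]
35. n20.env = true  [C₀.env == false]
36. n20.off = -6  [-6]
37. n21.fin = 29  [terminal]
38. n22.acc = 18  [terminal]
39. n23.val = 19  [terminal]
40. n20.idx = 23  [C.off + 29]
41. n24.env = true  [true]
42. n24.off = 15  [C₁.idx + C₀.off - 3]
43. n25.val = 4  [terminal]
44. n26.fin = 29  [terminal]
45. n24.idx = -1  [e.fin - 30]
46. n19.idx = 8  [C₂.idx + C₀.off + 14]
47. n15.val = "uy"  ["uy"]
48. n15.off = 22  [C₁.idx + 14]
49. n14.depth = 9  [9]
50. n14.mk = true  [S.off > 21]
51. n14.fin = 11  [S.off - 11]
52. n0.val = "yq"  ["yq"]
53. n0.off = 19  [D.off + 5]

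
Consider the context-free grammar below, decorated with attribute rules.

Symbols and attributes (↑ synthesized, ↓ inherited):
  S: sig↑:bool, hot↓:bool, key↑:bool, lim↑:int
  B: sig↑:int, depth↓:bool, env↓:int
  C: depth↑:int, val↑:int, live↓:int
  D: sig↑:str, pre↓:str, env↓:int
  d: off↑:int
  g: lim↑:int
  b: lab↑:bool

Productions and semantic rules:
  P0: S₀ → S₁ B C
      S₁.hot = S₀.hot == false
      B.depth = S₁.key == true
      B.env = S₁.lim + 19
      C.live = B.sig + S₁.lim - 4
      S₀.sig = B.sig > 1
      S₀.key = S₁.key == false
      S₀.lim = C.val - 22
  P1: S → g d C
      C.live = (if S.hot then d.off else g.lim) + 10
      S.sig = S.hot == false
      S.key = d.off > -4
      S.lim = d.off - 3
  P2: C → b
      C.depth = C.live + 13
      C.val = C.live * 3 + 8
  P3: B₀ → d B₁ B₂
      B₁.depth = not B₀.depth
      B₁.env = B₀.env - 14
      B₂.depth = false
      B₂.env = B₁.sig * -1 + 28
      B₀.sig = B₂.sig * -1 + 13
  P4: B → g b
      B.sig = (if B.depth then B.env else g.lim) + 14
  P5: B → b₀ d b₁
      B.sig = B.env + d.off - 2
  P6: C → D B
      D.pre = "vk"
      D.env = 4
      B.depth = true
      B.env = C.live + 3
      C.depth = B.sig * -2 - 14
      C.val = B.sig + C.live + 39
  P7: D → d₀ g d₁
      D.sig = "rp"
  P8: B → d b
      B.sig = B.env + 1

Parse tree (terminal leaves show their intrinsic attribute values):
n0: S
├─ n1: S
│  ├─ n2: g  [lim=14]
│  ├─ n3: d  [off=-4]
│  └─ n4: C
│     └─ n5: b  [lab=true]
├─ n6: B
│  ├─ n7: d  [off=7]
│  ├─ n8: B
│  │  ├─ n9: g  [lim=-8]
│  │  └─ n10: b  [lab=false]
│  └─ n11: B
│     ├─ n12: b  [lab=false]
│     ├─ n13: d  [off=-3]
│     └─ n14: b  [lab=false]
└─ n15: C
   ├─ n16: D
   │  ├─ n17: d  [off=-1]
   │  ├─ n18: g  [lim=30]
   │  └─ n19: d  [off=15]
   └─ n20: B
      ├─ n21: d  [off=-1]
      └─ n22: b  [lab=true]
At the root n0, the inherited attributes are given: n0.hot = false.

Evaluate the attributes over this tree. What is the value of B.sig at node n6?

1. n0.hot = false  [given at root]
2. n1.hot = true  [S₀.hot == false]
3. n2.lim = 14  [terminal]
4. n3.off = -4  [terminal]
5. n4.live = 6  [(if S.hot then d.off else g.lim) + 10]
6. n5.lab = true  [terminal]
7. n4.depth = 19  [C.live + 13]
8. n4.val = 26  [C.live * 3 + 8]
9. n1.sig = false  [S.hot == false]
10. n1.key = false  [d.off > -4]
11. n1.lim = -7  [d.off - 3]
12. n6.depth = false  [S₁.key == true]
13. n6.env = 12  [S₁.lim + 19]
14. n7.off = 7  [terminal]
15. n8.depth = true  [not B₀.depth]
16. n8.env = -2  [B₀.env - 14]
17. n9.lim = -8  [terminal]
18. n10.lab = false  [terminal]
19. n8.sig = 12  [(if B.depth then B.env else g.lim) + 14]
20. n11.depth = false  [false]
21. n11.env = 16  [B₁.sig * -1 + 28]
22. n12.lab = false  [terminal]
23. n13.off = -3  [terminal]
24. n14.lab = false  [terminal]
25. n11.sig = 11  [B.env + d.off - 2]
26. n6.sig = 2  [B₂.sig * -1 + 13]
27. n15.live = -9  [B.sig + S₁.lim - 4]
28. n16.pre = "vk"  ["vk"]
29. n16.env = 4  [4]
30. n17.off = -1  [terminal]
31. n18.lim = 30  [terminal]
32. n19.off = 15  [terminal]
33. n16.sig = "rp"  ["rp"]
34. n20.depth = true  [true]
35. n20.env = -6  [C.live + 3]
36. n21.off = -1  [terminal]
37. n22.lab = true  [terminal]
38. n20.sig = -5  [B.env + 1]
39. n15.depth = -4  [B.sig * -2 - 14]
40. n15.val = 25  [B.sig + C.live + 39]
41. n0.sig = true  [B.sig > 1]
42. n0.key = true  [S₁.key == false]
43. n0.lim = 3  [C.val - 22]

2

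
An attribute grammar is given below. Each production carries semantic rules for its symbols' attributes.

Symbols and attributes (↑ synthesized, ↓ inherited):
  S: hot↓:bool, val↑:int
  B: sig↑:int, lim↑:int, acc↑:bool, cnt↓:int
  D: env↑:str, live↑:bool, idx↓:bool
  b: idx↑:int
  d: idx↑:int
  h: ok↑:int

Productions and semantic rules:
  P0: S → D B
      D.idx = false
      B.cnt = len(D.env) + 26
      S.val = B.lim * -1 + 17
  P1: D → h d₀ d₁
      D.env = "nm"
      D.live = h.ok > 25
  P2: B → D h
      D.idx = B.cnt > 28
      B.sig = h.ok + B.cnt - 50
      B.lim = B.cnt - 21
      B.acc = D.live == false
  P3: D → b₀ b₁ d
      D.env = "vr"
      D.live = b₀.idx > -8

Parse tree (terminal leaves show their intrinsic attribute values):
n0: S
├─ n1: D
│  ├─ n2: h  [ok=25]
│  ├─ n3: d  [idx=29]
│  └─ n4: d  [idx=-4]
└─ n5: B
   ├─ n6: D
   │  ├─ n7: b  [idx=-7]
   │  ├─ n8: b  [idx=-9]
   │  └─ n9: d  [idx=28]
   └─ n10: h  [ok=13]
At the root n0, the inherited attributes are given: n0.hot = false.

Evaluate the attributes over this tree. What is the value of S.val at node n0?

1. n0.hot = false  [given at root]
2. n1.idx = false  [false]
3. n2.ok = 25  [terminal]
4. n3.idx = 29  [terminal]
5. n4.idx = -4  [terminal]
6. n1.env = "nm"  ["nm"]
7. n1.live = false  [h.ok > 25]
8. n5.cnt = 28  [len(D.env) + 26]
9. n6.idx = false  [B.cnt > 28]
10. n7.idx = -7  [terminal]
11. n8.idx = -9  [terminal]
12. n9.idx = 28  [terminal]
13. n6.env = "vr"  ["vr"]
14. n6.live = true  [b₀.idx > -8]
15. n10.ok = 13  [terminal]
16. n5.sig = -9  [h.ok + B.cnt - 50]
17. n5.lim = 7  [B.cnt - 21]
18. n5.acc = false  [D.live == false]
19. n0.val = 10  [B.lim * -1 + 17]

10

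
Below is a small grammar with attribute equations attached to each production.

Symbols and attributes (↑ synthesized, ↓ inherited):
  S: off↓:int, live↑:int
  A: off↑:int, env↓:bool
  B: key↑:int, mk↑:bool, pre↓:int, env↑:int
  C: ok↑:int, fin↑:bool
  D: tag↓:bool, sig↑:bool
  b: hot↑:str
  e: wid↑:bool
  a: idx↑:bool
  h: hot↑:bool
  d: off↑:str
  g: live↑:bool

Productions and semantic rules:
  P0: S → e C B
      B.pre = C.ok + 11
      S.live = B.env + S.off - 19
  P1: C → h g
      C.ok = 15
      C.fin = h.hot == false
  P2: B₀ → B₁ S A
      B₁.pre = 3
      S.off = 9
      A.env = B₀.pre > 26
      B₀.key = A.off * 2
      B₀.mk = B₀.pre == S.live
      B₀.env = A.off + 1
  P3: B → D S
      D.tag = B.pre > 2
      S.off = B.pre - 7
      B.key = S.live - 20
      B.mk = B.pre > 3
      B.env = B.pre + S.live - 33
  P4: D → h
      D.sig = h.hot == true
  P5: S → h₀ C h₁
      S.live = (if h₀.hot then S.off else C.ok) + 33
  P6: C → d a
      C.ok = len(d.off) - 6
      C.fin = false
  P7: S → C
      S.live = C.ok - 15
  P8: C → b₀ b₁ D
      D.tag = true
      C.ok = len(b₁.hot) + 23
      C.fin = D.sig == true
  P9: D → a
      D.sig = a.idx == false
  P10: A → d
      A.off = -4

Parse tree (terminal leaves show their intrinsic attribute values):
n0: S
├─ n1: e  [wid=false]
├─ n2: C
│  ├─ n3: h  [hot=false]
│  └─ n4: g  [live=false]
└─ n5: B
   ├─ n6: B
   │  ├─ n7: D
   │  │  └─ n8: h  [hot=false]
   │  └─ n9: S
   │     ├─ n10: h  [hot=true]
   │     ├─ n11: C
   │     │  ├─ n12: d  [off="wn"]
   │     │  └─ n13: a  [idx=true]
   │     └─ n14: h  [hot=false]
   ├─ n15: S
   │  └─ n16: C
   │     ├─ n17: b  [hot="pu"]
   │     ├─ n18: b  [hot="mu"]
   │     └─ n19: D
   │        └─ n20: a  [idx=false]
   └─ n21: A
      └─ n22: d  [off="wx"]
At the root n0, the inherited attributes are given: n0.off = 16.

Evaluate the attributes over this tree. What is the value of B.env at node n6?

-1

1. n0.off = 16  [given at root]
2. n1.wid = false  [terminal]
3. n3.hot = false  [terminal]
4. n4.live = false  [terminal]
5. n2.ok = 15  [15]
6. n2.fin = true  [h.hot == false]
7. n5.pre = 26  [C.ok + 11]
8. n6.pre = 3  [3]
9. n7.tag = true  [B.pre > 2]
10. n8.hot = false  [terminal]
11. n7.sig = false  [h.hot == true]
12. n9.off = -4  [B.pre - 7]
13. n10.hot = true  [terminal]
14. n12.off = "wn"  [terminal]
15. n13.idx = true  [terminal]
16. n11.ok = -4  [len(d.off) - 6]
17. n11.fin = false  [false]
18. n14.hot = false  [terminal]
19. n9.live = 29  [(if h₀.hot then S.off else C.ok) + 33]
20. n6.key = 9  [S.live - 20]
21. n6.mk = false  [B.pre > 3]
22. n6.env = -1  [B.pre + S.live - 33]
23. n15.off = 9  [9]
24. n17.hot = "pu"  [terminal]
25. n18.hot = "mu"  [terminal]
26. n19.tag = true  [true]
27. n20.idx = false  [terminal]
28. n19.sig = true  [a.idx == false]
29. n16.ok = 25  [len(b₁.hot) + 23]
30. n16.fin = true  [D.sig == true]
31. n15.live = 10  [C.ok - 15]
32. n21.env = false  [B₀.pre > 26]
33. n22.off = "wx"  [terminal]
34. n21.off = -4  [-4]
35. n5.key = -8  [A.off * 2]
36. n5.mk = false  [B₀.pre == S.live]
37. n5.env = -3  [A.off + 1]
38. n0.live = -6  [B.env + S.off - 19]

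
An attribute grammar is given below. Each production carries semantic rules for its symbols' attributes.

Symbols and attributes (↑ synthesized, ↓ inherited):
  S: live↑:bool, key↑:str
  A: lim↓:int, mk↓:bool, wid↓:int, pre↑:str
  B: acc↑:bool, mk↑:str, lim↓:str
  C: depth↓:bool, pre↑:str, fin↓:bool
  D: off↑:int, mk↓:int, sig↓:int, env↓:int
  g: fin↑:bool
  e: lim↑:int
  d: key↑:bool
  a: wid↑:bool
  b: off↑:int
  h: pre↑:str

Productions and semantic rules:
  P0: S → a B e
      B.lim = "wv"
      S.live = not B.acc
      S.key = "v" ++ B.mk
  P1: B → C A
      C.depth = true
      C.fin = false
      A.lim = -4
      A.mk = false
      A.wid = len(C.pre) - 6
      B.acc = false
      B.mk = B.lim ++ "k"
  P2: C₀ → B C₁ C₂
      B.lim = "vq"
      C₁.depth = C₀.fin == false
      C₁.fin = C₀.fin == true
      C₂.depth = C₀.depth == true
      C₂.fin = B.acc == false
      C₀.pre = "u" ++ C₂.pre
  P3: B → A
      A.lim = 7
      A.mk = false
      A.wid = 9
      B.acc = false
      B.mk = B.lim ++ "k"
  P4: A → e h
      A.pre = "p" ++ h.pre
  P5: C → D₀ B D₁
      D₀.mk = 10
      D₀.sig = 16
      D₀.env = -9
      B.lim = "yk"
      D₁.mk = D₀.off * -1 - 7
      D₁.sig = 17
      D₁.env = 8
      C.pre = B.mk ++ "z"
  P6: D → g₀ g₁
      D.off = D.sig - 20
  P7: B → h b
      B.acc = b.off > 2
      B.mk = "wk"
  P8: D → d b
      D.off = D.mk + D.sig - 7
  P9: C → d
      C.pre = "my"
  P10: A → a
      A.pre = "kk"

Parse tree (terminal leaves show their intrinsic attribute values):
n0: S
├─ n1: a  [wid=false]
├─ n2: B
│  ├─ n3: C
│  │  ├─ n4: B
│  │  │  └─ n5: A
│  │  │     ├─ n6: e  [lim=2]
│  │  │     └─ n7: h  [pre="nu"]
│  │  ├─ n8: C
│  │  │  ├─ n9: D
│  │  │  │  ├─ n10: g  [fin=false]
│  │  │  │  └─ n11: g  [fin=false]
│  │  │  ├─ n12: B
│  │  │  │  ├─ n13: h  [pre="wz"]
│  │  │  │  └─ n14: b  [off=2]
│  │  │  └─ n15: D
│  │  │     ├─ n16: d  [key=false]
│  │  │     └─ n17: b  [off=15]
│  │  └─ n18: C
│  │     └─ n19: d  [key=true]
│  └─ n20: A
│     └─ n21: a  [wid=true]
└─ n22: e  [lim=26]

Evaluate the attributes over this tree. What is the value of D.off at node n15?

7

1. n1.wid = false  [terminal]
2. n2.lim = "wv"  ["wv"]
3. n3.depth = true  [true]
4. n3.fin = false  [false]
5. n4.lim = "vq"  ["vq"]
6. n5.lim = 7  [7]
7. n5.mk = false  [false]
8. n5.wid = 9  [9]
9. n6.lim = 2  [terminal]
10. n7.pre = "nu"  [terminal]
11. n5.pre = "pnu"  ["p" ++ h.pre]
12. n4.acc = false  [false]
13. n4.mk = "vqk"  [B.lim ++ "k"]
14. n8.depth = true  [C₀.fin == false]
15. n8.fin = false  [C₀.fin == true]
16. n9.mk = 10  [10]
17. n9.sig = 16  [16]
18. n9.env = -9  [-9]
19. n10.fin = false  [terminal]
20. n11.fin = false  [terminal]
21. n9.off = -4  [D.sig - 20]
22. n12.lim = "yk"  ["yk"]
23. n13.pre = "wz"  [terminal]
24. n14.off = 2  [terminal]
25. n12.acc = false  [b.off > 2]
26. n12.mk = "wk"  ["wk"]
27. n15.mk = -3  [D₀.off * -1 - 7]
28. n15.sig = 17  [17]
29. n15.env = 8  [8]
30. n16.key = false  [terminal]
31. n17.off = 15  [terminal]
32. n15.off = 7  [D.mk + D.sig - 7]
33. n8.pre = "wkz"  [B.mk ++ "z"]
34. n18.depth = true  [C₀.depth == true]
35. n18.fin = true  [B.acc == false]
36. n19.key = true  [terminal]
37. n18.pre = "my"  ["my"]
38. n3.pre = "umy"  ["u" ++ C₂.pre]
39. n20.lim = -4  [-4]
40. n20.mk = false  [false]
41. n20.wid = -3  [len(C.pre) - 6]
42. n21.wid = true  [terminal]
43. n20.pre = "kk"  ["kk"]
44. n2.acc = false  [false]
45. n2.mk = "wvk"  [B.lim ++ "k"]
46. n22.lim = 26  [terminal]
47. n0.live = true  [not B.acc]
48. n0.key = "vwvk"  ["v" ++ B.mk]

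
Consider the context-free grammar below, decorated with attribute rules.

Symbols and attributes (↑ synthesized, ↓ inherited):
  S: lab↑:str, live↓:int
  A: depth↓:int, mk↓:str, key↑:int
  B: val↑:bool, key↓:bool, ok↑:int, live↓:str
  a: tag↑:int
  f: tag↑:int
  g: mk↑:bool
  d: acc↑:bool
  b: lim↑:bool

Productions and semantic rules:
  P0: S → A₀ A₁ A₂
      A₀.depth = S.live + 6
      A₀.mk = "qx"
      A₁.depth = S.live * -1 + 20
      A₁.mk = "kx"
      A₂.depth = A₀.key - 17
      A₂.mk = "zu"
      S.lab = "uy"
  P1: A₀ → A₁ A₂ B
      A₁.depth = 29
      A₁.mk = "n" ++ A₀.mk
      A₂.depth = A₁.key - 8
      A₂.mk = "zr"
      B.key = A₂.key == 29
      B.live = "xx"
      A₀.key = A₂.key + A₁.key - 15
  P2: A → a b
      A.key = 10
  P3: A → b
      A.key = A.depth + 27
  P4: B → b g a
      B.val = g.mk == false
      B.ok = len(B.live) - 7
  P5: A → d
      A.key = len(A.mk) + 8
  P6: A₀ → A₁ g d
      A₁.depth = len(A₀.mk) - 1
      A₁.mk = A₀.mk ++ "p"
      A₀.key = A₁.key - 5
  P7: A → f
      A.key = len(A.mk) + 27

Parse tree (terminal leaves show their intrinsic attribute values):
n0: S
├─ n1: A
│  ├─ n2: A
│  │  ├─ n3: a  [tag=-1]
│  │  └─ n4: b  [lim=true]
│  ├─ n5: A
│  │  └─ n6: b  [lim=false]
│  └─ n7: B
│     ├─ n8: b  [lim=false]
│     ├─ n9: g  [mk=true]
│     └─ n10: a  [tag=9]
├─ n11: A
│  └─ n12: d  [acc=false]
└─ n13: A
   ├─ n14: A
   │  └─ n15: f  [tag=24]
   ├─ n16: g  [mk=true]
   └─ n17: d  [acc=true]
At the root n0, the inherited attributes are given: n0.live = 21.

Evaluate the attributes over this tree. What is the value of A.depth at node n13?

7

1. n0.live = 21  [given at root]
2. n1.depth = 27  [S.live + 6]
3. n1.mk = "qx"  ["qx"]
4. n2.depth = 29  [29]
5. n2.mk = "nqx"  ["n" ++ A₀.mk]
6. n3.tag = -1  [terminal]
7. n4.lim = true  [terminal]
8. n2.key = 10  [10]
9. n5.depth = 2  [A₁.key - 8]
10. n5.mk = "zr"  ["zr"]
11. n6.lim = false  [terminal]
12. n5.key = 29  [A.depth + 27]
13. n7.key = true  [A₂.key == 29]
14. n7.live = "xx"  ["xx"]
15. n8.lim = false  [terminal]
16. n9.mk = true  [terminal]
17. n10.tag = 9  [terminal]
18. n7.val = false  [g.mk == false]
19. n7.ok = -5  [len(B.live) - 7]
20. n1.key = 24  [A₂.key + A₁.key - 15]
21. n11.depth = -1  [S.live * -1 + 20]
22. n11.mk = "kx"  ["kx"]
23. n12.acc = false  [terminal]
24. n11.key = 10  [len(A.mk) + 8]
25. n13.depth = 7  [A₀.key - 17]
26. n13.mk = "zu"  ["zu"]
27. n14.depth = 1  [len(A₀.mk) - 1]
28. n14.mk = "zup"  [A₀.mk ++ "p"]
29. n15.tag = 24  [terminal]
30. n14.key = 30  [len(A.mk) + 27]
31. n16.mk = true  [terminal]
32. n17.acc = true  [terminal]
33. n13.key = 25  [A₁.key - 5]
34. n0.lab = "uy"  ["uy"]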